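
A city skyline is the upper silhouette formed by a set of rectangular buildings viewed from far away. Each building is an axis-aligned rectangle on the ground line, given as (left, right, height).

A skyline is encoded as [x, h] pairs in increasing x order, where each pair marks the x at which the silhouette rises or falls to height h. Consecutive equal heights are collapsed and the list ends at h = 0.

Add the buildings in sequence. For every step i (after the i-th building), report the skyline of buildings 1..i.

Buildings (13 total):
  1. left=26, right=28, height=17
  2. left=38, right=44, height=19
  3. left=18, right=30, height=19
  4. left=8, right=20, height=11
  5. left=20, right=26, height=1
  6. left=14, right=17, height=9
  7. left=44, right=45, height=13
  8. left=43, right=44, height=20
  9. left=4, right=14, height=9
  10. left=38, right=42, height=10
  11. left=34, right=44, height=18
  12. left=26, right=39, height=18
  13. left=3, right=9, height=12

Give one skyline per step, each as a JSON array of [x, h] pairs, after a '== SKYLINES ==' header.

== SKYLINES ==
[[26,17],[28,0]]
[[26,17],[28,0],[38,19],[44,0]]
[[18,19],[30,0],[38,19],[44,0]]
[[8,11],[18,19],[30,0],[38,19],[44,0]]
[[8,11],[18,19],[30,0],[38,19],[44,0]]
[[8,11],[18,19],[30,0],[38,19],[44,0]]
[[8,11],[18,19],[30,0],[38,19],[44,13],[45,0]]
[[8,11],[18,19],[30,0],[38,19],[43,20],[44,13],[45,0]]
[[4,9],[8,11],[18,19],[30,0],[38,19],[43,20],[44,13],[45,0]]
[[4,9],[8,11],[18,19],[30,0],[38,19],[43,20],[44,13],[45,0]]
[[4,9],[8,11],[18,19],[30,0],[34,18],[38,19],[43,20],[44,13],[45,0]]
[[4,9],[8,11],[18,19],[30,18],[38,19],[43,20],[44,13],[45,0]]
[[3,12],[9,11],[18,19],[30,18],[38,19],[43,20],[44,13],[45,0]]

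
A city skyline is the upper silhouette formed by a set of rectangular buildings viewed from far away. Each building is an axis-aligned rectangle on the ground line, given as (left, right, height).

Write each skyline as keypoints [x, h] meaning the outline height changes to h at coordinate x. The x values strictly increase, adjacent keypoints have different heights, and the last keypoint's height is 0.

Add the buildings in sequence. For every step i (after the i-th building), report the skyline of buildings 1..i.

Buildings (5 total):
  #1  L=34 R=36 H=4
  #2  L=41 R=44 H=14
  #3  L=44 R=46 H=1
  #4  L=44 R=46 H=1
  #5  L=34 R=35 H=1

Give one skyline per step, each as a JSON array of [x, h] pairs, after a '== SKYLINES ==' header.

== SKYLINES ==
[[34,4],[36,0]]
[[34,4],[36,0],[41,14],[44,0]]
[[34,4],[36,0],[41,14],[44,1],[46,0]]
[[34,4],[36,0],[41,14],[44,1],[46,0]]
[[34,4],[36,0],[41,14],[44,1],[46,0]]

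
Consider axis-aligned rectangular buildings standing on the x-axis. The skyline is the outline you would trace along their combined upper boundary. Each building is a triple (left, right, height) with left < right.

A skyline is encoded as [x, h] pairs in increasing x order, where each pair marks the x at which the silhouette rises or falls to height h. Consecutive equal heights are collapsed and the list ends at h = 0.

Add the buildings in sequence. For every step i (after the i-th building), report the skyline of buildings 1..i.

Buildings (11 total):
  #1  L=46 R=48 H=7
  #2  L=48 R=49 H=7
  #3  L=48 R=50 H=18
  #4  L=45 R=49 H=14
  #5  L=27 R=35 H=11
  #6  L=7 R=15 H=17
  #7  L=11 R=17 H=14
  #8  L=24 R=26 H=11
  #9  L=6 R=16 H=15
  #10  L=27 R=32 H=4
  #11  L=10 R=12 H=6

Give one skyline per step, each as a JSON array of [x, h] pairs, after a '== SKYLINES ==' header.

== SKYLINES ==
[[46,7],[48,0]]
[[46,7],[49,0]]
[[46,7],[48,18],[50,0]]
[[45,14],[48,18],[50,0]]
[[27,11],[35,0],[45,14],[48,18],[50,0]]
[[7,17],[15,0],[27,11],[35,0],[45,14],[48,18],[50,0]]
[[7,17],[15,14],[17,0],[27,11],[35,0],[45,14],[48,18],[50,0]]
[[7,17],[15,14],[17,0],[24,11],[26,0],[27,11],[35,0],[45,14],[48,18],[50,0]]
[[6,15],[7,17],[15,15],[16,14],[17,0],[24,11],[26,0],[27,11],[35,0],[45,14],[48,18],[50,0]]
[[6,15],[7,17],[15,15],[16,14],[17,0],[24,11],[26,0],[27,11],[35,0],[45,14],[48,18],[50,0]]
[[6,15],[7,17],[15,15],[16,14],[17,0],[24,11],[26,0],[27,11],[35,0],[45,14],[48,18],[50,0]]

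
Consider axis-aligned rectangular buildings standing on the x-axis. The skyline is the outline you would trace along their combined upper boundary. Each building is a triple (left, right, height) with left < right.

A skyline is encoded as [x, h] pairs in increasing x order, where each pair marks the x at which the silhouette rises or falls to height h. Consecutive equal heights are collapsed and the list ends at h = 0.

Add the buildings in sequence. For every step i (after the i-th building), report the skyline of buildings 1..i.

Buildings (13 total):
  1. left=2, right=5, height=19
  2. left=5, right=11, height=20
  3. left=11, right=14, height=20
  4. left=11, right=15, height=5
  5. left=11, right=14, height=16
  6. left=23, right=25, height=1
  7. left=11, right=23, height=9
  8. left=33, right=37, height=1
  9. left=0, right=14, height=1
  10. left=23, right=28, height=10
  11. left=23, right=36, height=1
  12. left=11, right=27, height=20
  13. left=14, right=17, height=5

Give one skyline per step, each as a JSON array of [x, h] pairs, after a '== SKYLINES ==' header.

== SKYLINES ==
[[2,19],[5,0]]
[[2,19],[5,20],[11,0]]
[[2,19],[5,20],[14,0]]
[[2,19],[5,20],[14,5],[15,0]]
[[2,19],[5,20],[14,5],[15,0]]
[[2,19],[5,20],[14,5],[15,0],[23,1],[25,0]]
[[2,19],[5,20],[14,9],[23,1],[25,0]]
[[2,19],[5,20],[14,9],[23,1],[25,0],[33,1],[37,0]]
[[0,1],[2,19],[5,20],[14,9],[23,1],[25,0],[33,1],[37,0]]
[[0,1],[2,19],[5,20],[14,9],[23,10],[28,0],[33,1],[37,0]]
[[0,1],[2,19],[5,20],[14,9],[23,10],[28,1],[37,0]]
[[0,1],[2,19],[5,20],[27,10],[28,1],[37,0]]
[[0,1],[2,19],[5,20],[27,10],[28,1],[37,0]]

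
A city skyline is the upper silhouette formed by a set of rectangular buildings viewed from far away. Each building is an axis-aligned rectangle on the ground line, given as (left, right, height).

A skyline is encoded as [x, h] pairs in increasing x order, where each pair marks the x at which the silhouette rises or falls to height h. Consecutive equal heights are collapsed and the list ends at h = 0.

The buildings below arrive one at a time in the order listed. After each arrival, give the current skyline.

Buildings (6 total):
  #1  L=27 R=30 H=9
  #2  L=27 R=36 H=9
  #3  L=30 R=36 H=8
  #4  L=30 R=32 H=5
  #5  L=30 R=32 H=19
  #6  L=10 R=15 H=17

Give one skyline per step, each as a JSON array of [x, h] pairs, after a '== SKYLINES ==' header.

== SKYLINES ==
[[27,9],[30,0]]
[[27,9],[36,0]]
[[27,9],[36,0]]
[[27,9],[36,0]]
[[27,9],[30,19],[32,9],[36,0]]
[[10,17],[15,0],[27,9],[30,19],[32,9],[36,0]]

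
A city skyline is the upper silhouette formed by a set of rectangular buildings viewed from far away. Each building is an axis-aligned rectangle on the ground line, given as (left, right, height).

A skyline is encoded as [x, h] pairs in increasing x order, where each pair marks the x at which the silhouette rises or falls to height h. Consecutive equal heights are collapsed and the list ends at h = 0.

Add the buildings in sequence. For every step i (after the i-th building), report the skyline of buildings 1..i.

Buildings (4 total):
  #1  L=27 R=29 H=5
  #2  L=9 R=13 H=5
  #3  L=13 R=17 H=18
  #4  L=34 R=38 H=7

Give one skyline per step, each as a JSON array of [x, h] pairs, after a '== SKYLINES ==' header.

== SKYLINES ==
[[27,5],[29,0]]
[[9,5],[13,0],[27,5],[29,0]]
[[9,5],[13,18],[17,0],[27,5],[29,0]]
[[9,5],[13,18],[17,0],[27,5],[29,0],[34,7],[38,0]]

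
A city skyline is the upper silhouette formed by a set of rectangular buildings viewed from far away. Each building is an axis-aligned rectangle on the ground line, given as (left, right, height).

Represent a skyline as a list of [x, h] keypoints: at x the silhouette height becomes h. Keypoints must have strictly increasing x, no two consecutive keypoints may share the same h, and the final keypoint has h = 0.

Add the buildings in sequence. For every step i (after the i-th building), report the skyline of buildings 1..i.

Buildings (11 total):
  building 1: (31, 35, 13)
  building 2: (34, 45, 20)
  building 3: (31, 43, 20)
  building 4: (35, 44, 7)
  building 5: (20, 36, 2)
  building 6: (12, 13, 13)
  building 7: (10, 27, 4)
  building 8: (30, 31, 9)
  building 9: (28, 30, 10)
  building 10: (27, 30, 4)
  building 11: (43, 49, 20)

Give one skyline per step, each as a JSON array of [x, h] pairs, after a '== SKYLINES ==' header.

== SKYLINES ==
[[31,13],[35,0]]
[[31,13],[34,20],[45,0]]
[[31,20],[45,0]]
[[31,20],[45,0]]
[[20,2],[31,20],[45,0]]
[[12,13],[13,0],[20,2],[31,20],[45,0]]
[[10,4],[12,13],[13,4],[27,2],[31,20],[45,0]]
[[10,4],[12,13],[13,4],[27,2],[30,9],[31,20],[45,0]]
[[10,4],[12,13],[13,4],[27,2],[28,10],[30,9],[31,20],[45,0]]
[[10,4],[12,13],[13,4],[28,10],[30,9],[31,20],[45,0]]
[[10,4],[12,13],[13,4],[28,10],[30,9],[31,20],[49,0]]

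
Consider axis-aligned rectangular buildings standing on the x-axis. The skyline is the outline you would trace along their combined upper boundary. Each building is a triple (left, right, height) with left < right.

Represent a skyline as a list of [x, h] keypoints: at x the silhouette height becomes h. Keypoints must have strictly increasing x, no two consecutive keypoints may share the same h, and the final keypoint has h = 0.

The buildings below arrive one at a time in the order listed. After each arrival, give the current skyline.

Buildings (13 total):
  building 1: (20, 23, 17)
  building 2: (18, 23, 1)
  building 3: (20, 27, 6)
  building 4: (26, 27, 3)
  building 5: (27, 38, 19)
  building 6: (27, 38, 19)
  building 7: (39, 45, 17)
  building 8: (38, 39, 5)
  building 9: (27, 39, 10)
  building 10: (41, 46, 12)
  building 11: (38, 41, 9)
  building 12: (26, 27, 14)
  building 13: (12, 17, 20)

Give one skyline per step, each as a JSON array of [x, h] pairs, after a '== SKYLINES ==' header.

== SKYLINES ==
[[20,17],[23,0]]
[[18,1],[20,17],[23,0]]
[[18,1],[20,17],[23,6],[27,0]]
[[18,1],[20,17],[23,6],[27,0]]
[[18,1],[20,17],[23,6],[27,19],[38,0]]
[[18,1],[20,17],[23,6],[27,19],[38,0]]
[[18,1],[20,17],[23,6],[27,19],[38,0],[39,17],[45,0]]
[[18,1],[20,17],[23,6],[27,19],[38,5],[39,17],[45,0]]
[[18,1],[20,17],[23,6],[27,19],[38,10],[39,17],[45,0]]
[[18,1],[20,17],[23,6],[27,19],[38,10],[39,17],[45,12],[46,0]]
[[18,1],[20,17],[23,6],[27,19],[38,10],[39,17],[45,12],[46,0]]
[[18,1],[20,17],[23,6],[26,14],[27,19],[38,10],[39,17],[45,12],[46,0]]
[[12,20],[17,0],[18,1],[20,17],[23,6],[26,14],[27,19],[38,10],[39,17],[45,12],[46,0]]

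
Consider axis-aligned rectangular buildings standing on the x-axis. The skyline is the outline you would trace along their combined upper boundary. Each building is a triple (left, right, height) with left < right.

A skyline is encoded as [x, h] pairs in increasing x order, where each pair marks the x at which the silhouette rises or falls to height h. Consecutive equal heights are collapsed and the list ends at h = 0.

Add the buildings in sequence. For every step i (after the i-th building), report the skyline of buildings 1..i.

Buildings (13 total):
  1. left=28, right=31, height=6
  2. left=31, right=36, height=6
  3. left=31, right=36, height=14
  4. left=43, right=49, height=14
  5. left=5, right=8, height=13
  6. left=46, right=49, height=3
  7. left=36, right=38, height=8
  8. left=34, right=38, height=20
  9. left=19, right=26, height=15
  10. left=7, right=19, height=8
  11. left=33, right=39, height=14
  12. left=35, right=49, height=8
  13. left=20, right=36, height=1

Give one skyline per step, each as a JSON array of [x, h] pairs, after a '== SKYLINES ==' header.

== SKYLINES ==
[[28,6],[31,0]]
[[28,6],[36,0]]
[[28,6],[31,14],[36,0]]
[[28,6],[31,14],[36,0],[43,14],[49,0]]
[[5,13],[8,0],[28,6],[31,14],[36,0],[43,14],[49,0]]
[[5,13],[8,0],[28,6],[31,14],[36,0],[43,14],[49,0]]
[[5,13],[8,0],[28,6],[31,14],[36,8],[38,0],[43,14],[49,0]]
[[5,13],[8,0],[28,6],[31,14],[34,20],[38,0],[43,14],[49,0]]
[[5,13],[8,0],[19,15],[26,0],[28,6],[31,14],[34,20],[38,0],[43,14],[49,0]]
[[5,13],[8,8],[19,15],[26,0],[28,6],[31,14],[34,20],[38,0],[43,14],[49,0]]
[[5,13],[8,8],[19,15],[26,0],[28,6],[31,14],[34,20],[38,14],[39,0],[43,14],[49,0]]
[[5,13],[8,8],[19,15],[26,0],[28,6],[31,14],[34,20],[38,14],[39,8],[43,14],[49,0]]
[[5,13],[8,8],[19,15],[26,1],[28,6],[31,14],[34,20],[38,14],[39,8],[43,14],[49,0]]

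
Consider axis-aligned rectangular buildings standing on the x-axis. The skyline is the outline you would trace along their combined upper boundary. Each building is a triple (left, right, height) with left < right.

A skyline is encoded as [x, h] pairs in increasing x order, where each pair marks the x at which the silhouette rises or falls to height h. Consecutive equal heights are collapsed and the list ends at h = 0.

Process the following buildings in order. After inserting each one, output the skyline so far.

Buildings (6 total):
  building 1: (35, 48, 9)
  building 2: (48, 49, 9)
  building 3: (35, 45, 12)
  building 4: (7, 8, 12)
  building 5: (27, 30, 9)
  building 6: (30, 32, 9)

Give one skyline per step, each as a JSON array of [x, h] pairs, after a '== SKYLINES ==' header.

== SKYLINES ==
[[35,9],[48,0]]
[[35,9],[49,0]]
[[35,12],[45,9],[49,0]]
[[7,12],[8,0],[35,12],[45,9],[49,0]]
[[7,12],[8,0],[27,9],[30,0],[35,12],[45,9],[49,0]]
[[7,12],[8,0],[27,9],[32,0],[35,12],[45,9],[49,0]]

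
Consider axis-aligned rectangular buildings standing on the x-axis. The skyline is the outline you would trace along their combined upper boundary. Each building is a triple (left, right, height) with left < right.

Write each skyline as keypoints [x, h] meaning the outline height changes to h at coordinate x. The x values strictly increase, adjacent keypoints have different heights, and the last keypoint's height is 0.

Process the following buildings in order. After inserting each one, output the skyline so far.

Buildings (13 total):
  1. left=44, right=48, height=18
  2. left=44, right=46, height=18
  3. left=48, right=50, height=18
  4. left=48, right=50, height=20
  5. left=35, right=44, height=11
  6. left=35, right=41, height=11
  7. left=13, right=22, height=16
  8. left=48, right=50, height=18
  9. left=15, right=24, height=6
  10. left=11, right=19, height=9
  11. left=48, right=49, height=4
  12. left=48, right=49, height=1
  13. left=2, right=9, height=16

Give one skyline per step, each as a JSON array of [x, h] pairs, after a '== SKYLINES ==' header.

== SKYLINES ==
[[44,18],[48,0]]
[[44,18],[48,0]]
[[44,18],[50,0]]
[[44,18],[48,20],[50,0]]
[[35,11],[44,18],[48,20],[50,0]]
[[35,11],[44,18],[48,20],[50,0]]
[[13,16],[22,0],[35,11],[44,18],[48,20],[50,0]]
[[13,16],[22,0],[35,11],[44,18],[48,20],[50,0]]
[[13,16],[22,6],[24,0],[35,11],[44,18],[48,20],[50,0]]
[[11,9],[13,16],[22,6],[24,0],[35,11],[44,18],[48,20],[50,0]]
[[11,9],[13,16],[22,6],[24,0],[35,11],[44,18],[48,20],[50,0]]
[[11,9],[13,16],[22,6],[24,0],[35,11],[44,18],[48,20],[50,0]]
[[2,16],[9,0],[11,9],[13,16],[22,6],[24,0],[35,11],[44,18],[48,20],[50,0]]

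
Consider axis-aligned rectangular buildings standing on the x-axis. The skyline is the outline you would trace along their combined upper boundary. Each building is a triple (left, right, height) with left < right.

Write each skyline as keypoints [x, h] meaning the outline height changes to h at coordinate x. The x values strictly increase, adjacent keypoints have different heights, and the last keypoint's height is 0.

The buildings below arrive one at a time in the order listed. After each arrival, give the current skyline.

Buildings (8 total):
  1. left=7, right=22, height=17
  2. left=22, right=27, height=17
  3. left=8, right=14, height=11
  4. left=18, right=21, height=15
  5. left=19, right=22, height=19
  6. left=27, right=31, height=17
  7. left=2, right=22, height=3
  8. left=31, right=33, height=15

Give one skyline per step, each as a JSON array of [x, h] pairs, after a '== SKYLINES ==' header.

== SKYLINES ==
[[7,17],[22,0]]
[[7,17],[27,0]]
[[7,17],[27,0]]
[[7,17],[27,0]]
[[7,17],[19,19],[22,17],[27,0]]
[[7,17],[19,19],[22,17],[31,0]]
[[2,3],[7,17],[19,19],[22,17],[31,0]]
[[2,3],[7,17],[19,19],[22,17],[31,15],[33,0]]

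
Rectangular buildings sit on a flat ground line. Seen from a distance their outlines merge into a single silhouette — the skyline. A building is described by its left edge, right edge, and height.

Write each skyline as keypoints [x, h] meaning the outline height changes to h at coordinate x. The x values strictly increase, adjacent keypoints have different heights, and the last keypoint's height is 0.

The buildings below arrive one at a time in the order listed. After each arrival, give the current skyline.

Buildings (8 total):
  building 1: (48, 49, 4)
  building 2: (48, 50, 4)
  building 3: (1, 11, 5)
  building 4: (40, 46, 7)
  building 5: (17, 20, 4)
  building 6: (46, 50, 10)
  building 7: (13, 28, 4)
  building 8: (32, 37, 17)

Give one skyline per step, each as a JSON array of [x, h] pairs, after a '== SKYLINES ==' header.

== SKYLINES ==
[[48,4],[49,0]]
[[48,4],[50,0]]
[[1,5],[11,0],[48,4],[50,0]]
[[1,5],[11,0],[40,7],[46,0],[48,4],[50,0]]
[[1,5],[11,0],[17,4],[20,0],[40,7],[46,0],[48,4],[50,0]]
[[1,5],[11,0],[17,4],[20,0],[40,7],[46,10],[50,0]]
[[1,5],[11,0],[13,4],[28,0],[40,7],[46,10],[50,0]]
[[1,5],[11,0],[13,4],[28,0],[32,17],[37,0],[40,7],[46,10],[50,0]]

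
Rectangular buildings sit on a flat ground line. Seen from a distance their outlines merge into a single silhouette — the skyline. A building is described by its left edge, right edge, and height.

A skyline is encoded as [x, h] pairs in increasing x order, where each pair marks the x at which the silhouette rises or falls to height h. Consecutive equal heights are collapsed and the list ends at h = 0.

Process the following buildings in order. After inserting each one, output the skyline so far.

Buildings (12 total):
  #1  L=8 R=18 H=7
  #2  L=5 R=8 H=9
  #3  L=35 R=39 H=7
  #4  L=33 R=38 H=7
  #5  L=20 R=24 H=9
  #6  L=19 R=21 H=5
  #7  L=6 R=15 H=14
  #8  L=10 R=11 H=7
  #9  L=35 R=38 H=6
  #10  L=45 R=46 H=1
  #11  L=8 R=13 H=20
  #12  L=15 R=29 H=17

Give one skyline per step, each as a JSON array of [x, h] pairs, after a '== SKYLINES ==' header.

== SKYLINES ==
[[8,7],[18,0]]
[[5,9],[8,7],[18,0]]
[[5,9],[8,7],[18,0],[35,7],[39,0]]
[[5,9],[8,7],[18,0],[33,7],[39,0]]
[[5,9],[8,7],[18,0],[20,9],[24,0],[33,7],[39,0]]
[[5,9],[8,7],[18,0],[19,5],[20,9],[24,0],[33,7],[39,0]]
[[5,9],[6,14],[15,7],[18,0],[19,5],[20,9],[24,0],[33,7],[39,0]]
[[5,9],[6,14],[15,7],[18,0],[19,5],[20,9],[24,0],[33,7],[39,0]]
[[5,9],[6,14],[15,7],[18,0],[19,5],[20,9],[24,0],[33,7],[39,0]]
[[5,9],[6,14],[15,7],[18,0],[19,5],[20,9],[24,0],[33,7],[39,0],[45,1],[46,0]]
[[5,9],[6,14],[8,20],[13,14],[15,7],[18,0],[19,5],[20,9],[24,0],[33,7],[39,0],[45,1],[46,0]]
[[5,9],[6,14],[8,20],[13,14],[15,17],[29,0],[33,7],[39,0],[45,1],[46,0]]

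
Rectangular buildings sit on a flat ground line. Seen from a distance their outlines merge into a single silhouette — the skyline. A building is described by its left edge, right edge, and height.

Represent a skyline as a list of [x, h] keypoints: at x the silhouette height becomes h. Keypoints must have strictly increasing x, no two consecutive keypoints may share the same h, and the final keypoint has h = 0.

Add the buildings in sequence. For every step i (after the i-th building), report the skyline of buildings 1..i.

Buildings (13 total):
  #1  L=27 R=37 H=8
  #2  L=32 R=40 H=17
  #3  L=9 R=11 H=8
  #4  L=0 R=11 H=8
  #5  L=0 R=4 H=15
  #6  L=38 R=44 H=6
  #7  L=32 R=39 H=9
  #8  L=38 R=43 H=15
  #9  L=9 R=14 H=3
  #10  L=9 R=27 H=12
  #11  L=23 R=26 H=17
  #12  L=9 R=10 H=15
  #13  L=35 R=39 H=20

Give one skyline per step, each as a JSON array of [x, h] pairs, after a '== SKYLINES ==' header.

== SKYLINES ==
[[27,8],[37,0]]
[[27,8],[32,17],[40,0]]
[[9,8],[11,0],[27,8],[32,17],[40,0]]
[[0,8],[11,0],[27,8],[32,17],[40,0]]
[[0,15],[4,8],[11,0],[27,8],[32,17],[40,0]]
[[0,15],[4,8],[11,0],[27,8],[32,17],[40,6],[44,0]]
[[0,15],[4,8],[11,0],[27,8],[32,17],[40,6],[44,0]]
[[0,15],[4,8],[11,0],[27,8],[32,17],[40,15],[43,6],[44,0]]
[[0,15],[4,8],[11,3],[14,0],[27,8],[32,17],[40,15],[43,6],[44,0]]
[[0,15],[4,8],[9,12],[27,8],[32,17],[40,15],[43,6],[44,0]]
[[0,15],[4,8],[9,12],[23,17],[26,12],[27,8],[32,17],[40,15],[43,6],[44,0]]
[[0,15],[4,8],[9,15],[10,12],[23,17],[26,12],[27,8],[32,17],[40,15],[43,6],[44,0]]
[[0,15],[4,8],[9,15],[10,12],[23,17],[26,12],[27,8],[32,17],[35,20],[39,17],[40,15],[43,6],[44,0]]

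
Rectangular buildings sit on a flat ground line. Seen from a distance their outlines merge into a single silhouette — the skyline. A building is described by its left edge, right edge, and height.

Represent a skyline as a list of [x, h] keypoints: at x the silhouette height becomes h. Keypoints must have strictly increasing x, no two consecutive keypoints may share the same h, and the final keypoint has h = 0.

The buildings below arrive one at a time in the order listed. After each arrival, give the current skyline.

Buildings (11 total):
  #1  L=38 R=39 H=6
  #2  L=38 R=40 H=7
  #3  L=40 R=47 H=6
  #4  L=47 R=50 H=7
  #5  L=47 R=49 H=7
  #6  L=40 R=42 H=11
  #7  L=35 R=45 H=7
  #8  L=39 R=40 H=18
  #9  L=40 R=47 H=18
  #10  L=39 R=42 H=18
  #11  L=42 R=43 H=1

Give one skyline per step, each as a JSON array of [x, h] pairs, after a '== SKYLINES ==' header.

== SKYLINES ==
[[38,6],[39,0]]
[[38,7],[40,0]]
[[38,7],[40,6],[47,0]]
[[38,7],[40,6],[47,7],[50,0]]
[[38,7],[40,6],[47,7],[50,0]]
[[38,7],[40,11],[42,6],[47,7],[50,0]]
[[35,7],[40,11],[42,7],[45,6],[47,7],[50,0]]
[[35,7],[39,18],[40,11],[42,7],[45,6],[47,7],[50,0]]
[[35,7],[39,18],[47,7],[50,0]]
[[35,7],[39,18],[47,7],[50,0]]
[[35,7],[39,18],[47,7],[50,0]]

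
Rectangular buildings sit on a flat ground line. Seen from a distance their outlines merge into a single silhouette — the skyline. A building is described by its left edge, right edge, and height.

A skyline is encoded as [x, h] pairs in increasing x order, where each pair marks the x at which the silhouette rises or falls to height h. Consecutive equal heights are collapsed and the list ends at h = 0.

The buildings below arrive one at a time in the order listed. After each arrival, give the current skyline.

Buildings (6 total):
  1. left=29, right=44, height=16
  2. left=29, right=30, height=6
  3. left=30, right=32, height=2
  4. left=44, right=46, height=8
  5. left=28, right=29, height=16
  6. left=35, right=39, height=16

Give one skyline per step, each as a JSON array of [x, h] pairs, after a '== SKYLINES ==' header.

== SKYLINES ==
[[29,16],[44,0]]
[[29,16],[44,0]]
[[29,16],[44,0]]
[[29,16],[44,8],[46,0]]
[[28,16],[44,8],[46,0]]
[[28,16],[44,8],[46,0]]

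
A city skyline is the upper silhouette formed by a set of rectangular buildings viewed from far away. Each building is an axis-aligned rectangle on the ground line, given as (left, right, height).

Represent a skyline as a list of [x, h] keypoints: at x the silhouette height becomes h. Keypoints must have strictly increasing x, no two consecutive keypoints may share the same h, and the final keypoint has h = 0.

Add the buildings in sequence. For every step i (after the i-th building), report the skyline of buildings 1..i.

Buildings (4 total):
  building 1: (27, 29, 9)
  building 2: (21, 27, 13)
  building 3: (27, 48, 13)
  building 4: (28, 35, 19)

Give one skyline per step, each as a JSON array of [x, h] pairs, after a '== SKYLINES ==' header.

== SKYLINES ==
[[27,9],[29,0]]
[[21,13],[27,9],[29,0]]
[[21,13],[48,0]]
[[21,13],[28,19],[35,13],[48,0]]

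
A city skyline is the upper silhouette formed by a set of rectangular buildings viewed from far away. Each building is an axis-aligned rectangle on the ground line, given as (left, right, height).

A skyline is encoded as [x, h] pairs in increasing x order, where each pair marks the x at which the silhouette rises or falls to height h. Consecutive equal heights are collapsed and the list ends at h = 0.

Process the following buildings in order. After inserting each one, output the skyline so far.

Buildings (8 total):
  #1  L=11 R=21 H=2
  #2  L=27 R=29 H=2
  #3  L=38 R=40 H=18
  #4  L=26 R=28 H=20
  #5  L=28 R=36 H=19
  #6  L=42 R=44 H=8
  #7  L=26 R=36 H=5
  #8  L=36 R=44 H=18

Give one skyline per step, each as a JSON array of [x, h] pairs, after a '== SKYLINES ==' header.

== SKYLINES ==
[[11,2],[21,0]]
[[11,2],[21,0],[27,2],[29,0]]
[[11,2],[21,0],[27,2],[29,0],[38,18],[40,0]]
[[11,2],[21,0],[26,20],[28,2],[29,0],[38,18],[40,0]]
[[11,2],[21,0],[26,20],[28,19],[36,0],[38,18],[40,0]]
[[11,2],[21,0],[26,20],[28,19],[36,0],[38,18],[40,0],[42,8],[44,0]]
[[11,2],[21,0],[26,20],[28,19],[36,0],[38,18],[40,0],[42,8],[44,0]]
[[11,2],[21,0],[26,20],[28,19],[36,18],[44,0]]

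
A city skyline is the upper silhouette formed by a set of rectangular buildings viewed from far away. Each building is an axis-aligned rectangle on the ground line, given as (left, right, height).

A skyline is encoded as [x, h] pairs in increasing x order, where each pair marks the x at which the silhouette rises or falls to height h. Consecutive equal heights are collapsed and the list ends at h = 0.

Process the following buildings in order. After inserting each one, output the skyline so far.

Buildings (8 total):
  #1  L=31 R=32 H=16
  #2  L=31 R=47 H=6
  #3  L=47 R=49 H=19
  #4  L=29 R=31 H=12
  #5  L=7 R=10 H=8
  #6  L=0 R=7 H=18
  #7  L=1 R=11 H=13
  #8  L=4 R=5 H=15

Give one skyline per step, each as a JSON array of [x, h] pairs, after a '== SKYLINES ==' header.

== SKYLINES ==
[[31,16],[32,0]]
[[31,16],[32,6],[47,0]]
[[31,16],[32,6],[47,19],[49,0]]
[[29,12],[31,16],[32,6],[47,19],[49,0]]
[[7,8],[10,0],[29,12],[31,16],[32,6],[47,19],[49,0]]
[[0,18],[7,8],[10,0],[29,12],[31,16],[32,6],[47,19],[49,0]]
[[0,18],[7,13],[11,0],[29,12],[31,16],[32,6],[47,19],[49,0]]
[[0,18],[7,13],[11,0],[29,12],[31,16],[32,6],[47,19],[49,0]]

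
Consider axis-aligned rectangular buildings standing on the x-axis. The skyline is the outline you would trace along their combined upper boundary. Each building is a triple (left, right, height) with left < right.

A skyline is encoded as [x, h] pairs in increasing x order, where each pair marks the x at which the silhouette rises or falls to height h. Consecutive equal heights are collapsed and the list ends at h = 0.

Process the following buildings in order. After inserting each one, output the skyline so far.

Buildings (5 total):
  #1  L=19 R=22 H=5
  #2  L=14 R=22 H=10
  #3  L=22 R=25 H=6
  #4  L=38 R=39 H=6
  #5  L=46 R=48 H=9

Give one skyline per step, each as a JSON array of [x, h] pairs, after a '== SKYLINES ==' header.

== SKYLINES ==
[[19,5],[22,0]]
[[14,10],[22,0]]
[[14,10],[22,6],[25,0]]
[[14,10],[22,6],[25,0],[38,6],[39,0]]
[[14,10],[22,6],[25,0],[38,6],[39,0],[46,9],[48,0]]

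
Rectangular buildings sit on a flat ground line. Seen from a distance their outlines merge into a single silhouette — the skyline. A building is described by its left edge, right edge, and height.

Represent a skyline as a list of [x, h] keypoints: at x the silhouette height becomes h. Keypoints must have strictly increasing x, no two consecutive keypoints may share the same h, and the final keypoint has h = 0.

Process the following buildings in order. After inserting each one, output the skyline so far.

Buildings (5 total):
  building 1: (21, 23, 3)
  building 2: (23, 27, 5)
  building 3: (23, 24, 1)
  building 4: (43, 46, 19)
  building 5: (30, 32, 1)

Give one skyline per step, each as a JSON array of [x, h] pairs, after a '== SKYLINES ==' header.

== SKYLINES ==
[[21,3],[23,0]]
[[21,3],[23,5],[27,0]]
[[21,3],[23,5],[27,0]]
[[21,3],[23,5],[27,0],[43,19],[46,0]]
[[21,3],[23,5],[27,0],[30,1],[32,0],[43,19],[46,0]]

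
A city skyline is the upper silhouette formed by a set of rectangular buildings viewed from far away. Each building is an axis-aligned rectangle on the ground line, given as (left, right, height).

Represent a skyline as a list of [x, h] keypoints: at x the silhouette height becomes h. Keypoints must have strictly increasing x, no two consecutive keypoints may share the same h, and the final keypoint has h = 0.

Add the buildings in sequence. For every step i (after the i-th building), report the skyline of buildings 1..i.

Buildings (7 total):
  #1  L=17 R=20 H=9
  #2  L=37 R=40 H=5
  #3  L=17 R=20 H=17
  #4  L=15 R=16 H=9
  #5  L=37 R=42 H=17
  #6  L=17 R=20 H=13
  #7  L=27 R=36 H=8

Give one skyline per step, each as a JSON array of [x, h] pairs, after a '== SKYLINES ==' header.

== SKYLINES ==
[[17,9],[20,0]]
[[17,9],[20,0],[37,5],[40,0]]
[[17,17],[20,0],[37,5],[40,0]]
[[15,9],[16,0],[17,17],[20,0],[37,5],[40,0]]
[[15,9],[16,0],[17,17],[20,0],[37,17],[42,0]]
[[15,9],[16,0],[17,17],[20,0],[37,17],[42,0]]
[[15,9],[16,0],[17,17],[20,0],[27,8],[36,0],[37,17],[42,0]]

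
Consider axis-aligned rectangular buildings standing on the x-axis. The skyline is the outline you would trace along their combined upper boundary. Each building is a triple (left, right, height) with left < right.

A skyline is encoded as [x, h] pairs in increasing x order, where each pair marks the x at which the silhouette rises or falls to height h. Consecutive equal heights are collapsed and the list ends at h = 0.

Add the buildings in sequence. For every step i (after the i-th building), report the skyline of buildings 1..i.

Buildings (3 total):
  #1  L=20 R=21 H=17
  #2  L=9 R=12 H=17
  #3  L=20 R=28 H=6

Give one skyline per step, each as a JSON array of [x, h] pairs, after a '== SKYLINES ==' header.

== SKYLINES ==
[[20,17],[21,0]]
[[9,17],[12,0],[20,17],[21,0]]
[[9,17],[12,0],[20,17],[21,6],[28,0]]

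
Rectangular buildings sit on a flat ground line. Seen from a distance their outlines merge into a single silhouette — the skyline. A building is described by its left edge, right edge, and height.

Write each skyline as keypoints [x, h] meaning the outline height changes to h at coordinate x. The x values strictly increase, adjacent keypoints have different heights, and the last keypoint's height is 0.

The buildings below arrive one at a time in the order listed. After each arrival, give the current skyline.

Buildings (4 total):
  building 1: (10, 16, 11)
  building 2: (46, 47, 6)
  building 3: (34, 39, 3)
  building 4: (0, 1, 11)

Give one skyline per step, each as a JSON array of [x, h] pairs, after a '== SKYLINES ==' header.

== SKYLINES ==
[[10,11],[16,0]]
[[10,11],[16,0],[46,6],[47,0]]
[[10,11],[16,0],[34,3],[39,0],[46,6],[47,0]]
[[0,11],[1,0],[10,11],[16,0],[34,3],[39,0],[46,6],[47,0]]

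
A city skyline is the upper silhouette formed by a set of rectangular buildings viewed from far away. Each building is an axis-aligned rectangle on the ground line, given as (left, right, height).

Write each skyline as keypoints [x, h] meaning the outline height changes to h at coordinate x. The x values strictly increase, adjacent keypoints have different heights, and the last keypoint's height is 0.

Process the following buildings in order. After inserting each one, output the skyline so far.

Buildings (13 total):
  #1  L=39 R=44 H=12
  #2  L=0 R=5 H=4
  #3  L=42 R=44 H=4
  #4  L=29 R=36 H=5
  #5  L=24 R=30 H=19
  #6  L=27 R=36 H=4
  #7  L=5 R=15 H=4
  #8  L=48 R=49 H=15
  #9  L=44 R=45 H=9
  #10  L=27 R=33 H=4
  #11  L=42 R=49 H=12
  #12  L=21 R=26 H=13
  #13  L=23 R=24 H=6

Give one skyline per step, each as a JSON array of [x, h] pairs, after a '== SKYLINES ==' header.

== SKYLINES ==
[[39,12],[44,0]]
[[0,4],[5,0],[39,12],[44,0]]
[[0,4],[5,0],[39,12],[44,0]]
[[0,4],[5,0],[29,5],[36,0],[39,12],[44,0]]
[[0,4],[5,0],[24,19],[30,5],[36,0],[39,12],[44,0]]
[[0,4],[5,0],[24,19],[30,5],[36,0],[39,12],[44,0]]
[[0,4],[15,0],[24,19],[30,5],[36,0],[39,12],[44,0]]
[[0,4],[15,0],[24,19],[30,5],[36,0],[39,12],[44,0],[48,15],[49,0]]
[[0,4],[15,0],[24,19],[30,5],[36,0],[39,12],[44,9],[45,0],[48,15],[49,0]]
[[0,4],[15,0],[24,19],[30,5],[36,0],[39,12],[44,9],[45,0],[48,15],[49,0]]
[[0,4],[15,0],[24,19],[30,5],[36,0],[39,12],[48,15],[49,0]]
[[0,4],[15,0],[21,13],[24,19],[30,5],[36,0],[39,12],[48,15],[49,0]]
[[0,4],[15,0],[21,13],[24,19],[30,5],[36,0],[39,12],[48,15],[49,0]]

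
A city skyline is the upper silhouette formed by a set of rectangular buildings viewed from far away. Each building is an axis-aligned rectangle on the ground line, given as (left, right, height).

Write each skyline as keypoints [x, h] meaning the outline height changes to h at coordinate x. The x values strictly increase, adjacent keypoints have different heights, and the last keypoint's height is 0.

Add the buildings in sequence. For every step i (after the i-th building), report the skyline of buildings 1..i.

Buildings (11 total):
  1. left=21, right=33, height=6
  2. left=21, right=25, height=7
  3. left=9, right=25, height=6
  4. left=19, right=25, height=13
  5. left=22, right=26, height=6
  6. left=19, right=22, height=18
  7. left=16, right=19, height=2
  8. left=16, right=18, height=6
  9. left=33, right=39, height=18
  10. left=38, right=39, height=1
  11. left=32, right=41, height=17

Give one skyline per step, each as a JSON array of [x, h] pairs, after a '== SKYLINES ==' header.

== SKYLINES ==
[[21,6],[33,0]]
[[21,7],[25,6],[33,0]]
[[9,6],[21,7],[25,6],[33,0]]
[[9,6],[19,13],[25,6],[33,0]]
[[9,6],[19,13],[25,6],[33,0]]
[[9,6],[19,18],[22,13],[25,6],[33,0]]
[[9,6],[19,18],[22,13],[25,6],[33,0]]
[[9,6],[19,18],[22,13],[25,6],[33,0]]
[[9,6],[19,18],[22,13],[25,6],[33,18],[39,0]]
[[9,6],[19,18],[22,13],[25,6],[33,18],[39,0]]
[[9,6],[19,18],[22,13],[25,6],[32,17],[33,18],[39,17],[41,0]]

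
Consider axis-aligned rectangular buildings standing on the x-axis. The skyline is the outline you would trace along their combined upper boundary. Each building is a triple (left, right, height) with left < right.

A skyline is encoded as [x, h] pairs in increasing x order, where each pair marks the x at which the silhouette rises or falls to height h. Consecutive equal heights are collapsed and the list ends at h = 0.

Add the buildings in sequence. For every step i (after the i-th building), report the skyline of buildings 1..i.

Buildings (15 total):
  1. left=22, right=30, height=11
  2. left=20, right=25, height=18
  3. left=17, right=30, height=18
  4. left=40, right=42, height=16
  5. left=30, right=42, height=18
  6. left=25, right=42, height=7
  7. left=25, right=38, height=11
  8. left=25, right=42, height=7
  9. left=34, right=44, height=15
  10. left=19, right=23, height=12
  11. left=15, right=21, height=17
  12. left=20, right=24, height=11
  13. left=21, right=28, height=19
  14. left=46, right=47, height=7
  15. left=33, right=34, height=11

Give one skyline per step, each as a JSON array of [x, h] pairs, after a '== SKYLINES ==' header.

== SKYLINES ==
[[22,11],[30,0]]
[[20,18],[25,11],[30,0]]
[[17,18],[30,0]]
[[17,18],[30,0],[40,16],[42,0]]
[[17,18],[42,0]]
[[17,18],[42,0]]
[[17,18],[42,0]]
[[17,18],[42,0]]
[[17,18],[42,15],[44,0]]
[[17,18],[42,15],[44,0]]
[[15,17],[17,18],[42,15],[44,0]]
[[15,17],[17,18],[42,15],[44,0]]
[[15,17],[17,18],[21,19],[28,18],[42,15],[44,0]]
[[15,17],[17,18],[21,19],[28,18],[42,15],[44,0],[46,7],[47,0]]
[[15,17],[17,18],[21,19],[28,18],[42,15],[44,0],[46,7],[47,0]]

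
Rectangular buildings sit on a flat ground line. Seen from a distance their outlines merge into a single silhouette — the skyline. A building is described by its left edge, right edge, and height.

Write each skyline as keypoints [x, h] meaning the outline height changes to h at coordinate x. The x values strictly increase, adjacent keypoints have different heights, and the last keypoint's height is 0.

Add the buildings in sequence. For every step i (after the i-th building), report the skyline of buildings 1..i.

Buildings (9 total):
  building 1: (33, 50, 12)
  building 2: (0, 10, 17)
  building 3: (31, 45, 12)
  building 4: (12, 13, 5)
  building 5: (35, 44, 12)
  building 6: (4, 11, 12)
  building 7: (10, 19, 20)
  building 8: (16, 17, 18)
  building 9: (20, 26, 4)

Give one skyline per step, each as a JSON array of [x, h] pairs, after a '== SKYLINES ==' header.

== SKYLINES ==
[[33,12],[50,0]]
[[0,17],[10,0],[33,12],[50,0]]
[[0,17],[10,0],[31,12],[50,0]]
[[0,17],[10,0],[12,5],[13,0],[31,12],[50,0]]
[[0,17],[10,0],[12,5],[13,0],[31,12],[50,0]]
[[0,17],[10,12],[11,0],[12,5],[13,0],[31,12],[50,0]]
[[0,17],[10,20],[19,0],[31,12],[50,0]]
[[0,17],[10,20],[19,0],[31,12],[50,0]]
[[0,17],[10,20],[19,0],[20,4],[26,0],[31,12],[50,0]]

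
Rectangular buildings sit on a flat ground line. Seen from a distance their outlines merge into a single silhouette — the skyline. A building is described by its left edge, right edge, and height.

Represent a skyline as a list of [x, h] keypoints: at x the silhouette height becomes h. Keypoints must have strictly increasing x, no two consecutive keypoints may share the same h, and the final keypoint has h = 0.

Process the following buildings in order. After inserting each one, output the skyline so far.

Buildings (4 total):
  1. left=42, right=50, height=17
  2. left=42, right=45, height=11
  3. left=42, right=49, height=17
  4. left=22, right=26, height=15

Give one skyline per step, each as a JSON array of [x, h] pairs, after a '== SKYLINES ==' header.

== SKYLINES ==
[[42,17],[50,0]]
[[42,17],[50,0]]
[[42,17],[50,0]]
[[22,15],[26,0],[42,17],[50,0]]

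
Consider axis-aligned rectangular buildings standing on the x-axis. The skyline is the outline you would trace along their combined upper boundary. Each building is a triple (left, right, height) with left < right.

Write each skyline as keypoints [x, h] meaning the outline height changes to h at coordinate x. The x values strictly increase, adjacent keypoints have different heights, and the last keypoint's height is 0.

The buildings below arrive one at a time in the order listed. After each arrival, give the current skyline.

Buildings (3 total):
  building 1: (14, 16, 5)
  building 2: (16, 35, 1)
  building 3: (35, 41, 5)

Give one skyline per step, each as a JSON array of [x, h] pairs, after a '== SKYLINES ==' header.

== SKYLINES ==
[[14,5],[16,0]]
[[14,5],[16,1],[35,0]]
[[14,5],[16,1],[35,5],[41,0]]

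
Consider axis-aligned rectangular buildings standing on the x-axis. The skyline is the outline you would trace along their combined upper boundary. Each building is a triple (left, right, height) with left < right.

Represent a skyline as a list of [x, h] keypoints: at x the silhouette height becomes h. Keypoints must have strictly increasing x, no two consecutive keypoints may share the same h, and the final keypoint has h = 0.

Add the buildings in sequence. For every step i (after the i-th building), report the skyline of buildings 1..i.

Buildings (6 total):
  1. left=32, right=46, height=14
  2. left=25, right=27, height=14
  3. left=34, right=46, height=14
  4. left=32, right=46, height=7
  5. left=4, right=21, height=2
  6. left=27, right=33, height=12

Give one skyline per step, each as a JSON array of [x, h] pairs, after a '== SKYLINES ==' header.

== SKYLINES ==
[[32,14],[46,0]]
[[25,14],[27,0],[32,14],[46,0]]
[[25,14],[27,0],[32,14],[46,0]]
[[25,14],[27,0],[32,14],[46,0]]
[[4,2],[21,0],[25,14],[27,0],[32,14],[46,0]]
[[4,2],[21,0],[25,14],[27,12],[32,14],[46,0]]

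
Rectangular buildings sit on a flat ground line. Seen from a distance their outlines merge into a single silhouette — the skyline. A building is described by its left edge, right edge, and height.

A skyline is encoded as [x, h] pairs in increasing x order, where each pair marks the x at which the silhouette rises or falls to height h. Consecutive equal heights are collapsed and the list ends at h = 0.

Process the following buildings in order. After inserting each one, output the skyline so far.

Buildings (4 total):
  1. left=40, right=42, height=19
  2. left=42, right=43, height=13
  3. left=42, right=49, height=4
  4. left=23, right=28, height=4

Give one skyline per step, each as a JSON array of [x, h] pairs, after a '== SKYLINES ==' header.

== SKYLINES ==
[[40,19],[42,0]]
[[40,19],[42,13],[43,0]]
[[40,19],[42,13],[43,4],[49,0]]
[[23,4],[28,0],[40,19],[42,13],[43,4],[49,0]]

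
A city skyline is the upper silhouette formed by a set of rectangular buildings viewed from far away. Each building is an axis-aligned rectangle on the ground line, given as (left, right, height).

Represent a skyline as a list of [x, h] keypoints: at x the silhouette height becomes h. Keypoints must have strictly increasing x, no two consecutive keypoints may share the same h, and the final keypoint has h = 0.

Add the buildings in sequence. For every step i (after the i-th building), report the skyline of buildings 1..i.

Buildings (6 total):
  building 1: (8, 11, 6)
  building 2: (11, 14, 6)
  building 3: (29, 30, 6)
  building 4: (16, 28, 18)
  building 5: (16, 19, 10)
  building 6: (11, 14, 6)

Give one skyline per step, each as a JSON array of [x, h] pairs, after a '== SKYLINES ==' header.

== SKYLINES ==
[[8,6],[11,0]]
[[8,6],[14,0]]
[[8,6],[14,0],[29,6],[30,0]]
[[8,6],[14,0],[16,18],[28,0],[29,6],[30,0]]
[[8,6],[14,0],[16,18],[28,0],[29,6],[30,0]]
[[8,6],[14,0],[16,18],[28,0],[29,6],[30,0]]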